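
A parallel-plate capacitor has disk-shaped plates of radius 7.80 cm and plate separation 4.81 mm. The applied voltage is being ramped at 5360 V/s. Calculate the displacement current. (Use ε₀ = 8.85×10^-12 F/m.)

1.88×10^-7 A

The field between the plates is E = V/d, so dE/dt = (5360)/(4.81×10^-3 m) = 1.114×10^6 V/(m·s).
I_d = ε₀ A (dE/dt) = (8.85×10^-12)(0.01911)(1.114×10^6) = 1.88×10^-7 A.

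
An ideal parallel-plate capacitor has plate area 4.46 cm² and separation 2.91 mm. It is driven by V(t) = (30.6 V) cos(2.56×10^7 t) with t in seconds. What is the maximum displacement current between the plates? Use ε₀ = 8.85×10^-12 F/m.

1.06×10^-3 A

(dE/dt)_max = V₀ω/d = 2.692×10^11 V/(m·s); ω = 2.56×10^7 rad/s.
I_d,max = ε₀ A (dE/dt)_max = (8.85×10^-12)(4.46×10^-4)(2.692×10^11) = 1.06×10^-3 A.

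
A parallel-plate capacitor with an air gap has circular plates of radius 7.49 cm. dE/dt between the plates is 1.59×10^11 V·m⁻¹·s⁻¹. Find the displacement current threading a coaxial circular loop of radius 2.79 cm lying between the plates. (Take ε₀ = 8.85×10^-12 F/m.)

Through the whole plate area (πR² = 0.01762 m²), I_d = ε₀ πR² dE/dt = 0.02479 A.
Through an area πr² the displacement current is I_d·(πr²/πR²) = I_d (r/R)² = 3.44×10^-3 A.

3.44×10^-3 A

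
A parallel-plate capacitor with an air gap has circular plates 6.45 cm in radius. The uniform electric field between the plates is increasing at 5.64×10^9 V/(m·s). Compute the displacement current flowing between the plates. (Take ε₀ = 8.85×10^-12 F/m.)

6.52×10^-4 A

I_d = ε₀ A (dE/dt) = (8.85×10^-12)(0.01307 m²)(5.64×10^9) = 6.52×10^-4 A.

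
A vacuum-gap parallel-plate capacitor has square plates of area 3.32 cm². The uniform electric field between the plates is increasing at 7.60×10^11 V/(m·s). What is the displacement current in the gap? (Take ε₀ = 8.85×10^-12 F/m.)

2.23×10^-3 A

I_d = ε₀ A (dE/dt) = (8.85×10^-12)(3.32×10^-4 m²)(7.60×10^11) = 2.23×10^-3 A.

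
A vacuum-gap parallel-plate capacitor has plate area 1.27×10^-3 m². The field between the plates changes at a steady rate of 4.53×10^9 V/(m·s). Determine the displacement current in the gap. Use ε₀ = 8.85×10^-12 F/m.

The displacement current is ε₀ times dΦ_E/dt = ε₀ A dE/dt = (8.85×10^-12)(1.27×10^-3)(4.53×10^9) = 5.09×10^-5 A.

5.09×10^-5 A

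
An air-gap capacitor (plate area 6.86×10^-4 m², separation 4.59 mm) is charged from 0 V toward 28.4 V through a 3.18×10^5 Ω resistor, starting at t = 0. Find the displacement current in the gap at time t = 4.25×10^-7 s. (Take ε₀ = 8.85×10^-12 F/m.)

With C = ε₀A/d = (8.85×10^-12)(6.86×10^-4)/(4.59×10^-3) = 1.323×10^-12 F, the time constant is τ = RC = 4.207×10^-7 s, so t/τ = 1.010 and e^(−t/τ) = 0.3642.
I_d = I_cond = (V₀/R) e^(−t/τ) = (8.931×10^-5)(0.3642) = 3.25×10^-5 A.

3.25×10^-5 A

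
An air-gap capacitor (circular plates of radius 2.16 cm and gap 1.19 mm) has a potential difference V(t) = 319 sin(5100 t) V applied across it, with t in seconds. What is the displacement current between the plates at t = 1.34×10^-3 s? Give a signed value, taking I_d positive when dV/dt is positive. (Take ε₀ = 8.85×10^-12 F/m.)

dV/dt = (319)(5100)·cos(6.834) = 1.386×10^6 V/s.
I_d = C dV/dt with C = ε₀A/d = (8.85×10^-12)(1.466×10^-3)/(1.19×10^-3) = 1.090×10^-11 F, so I_d = (1.090×10^-11)(1.386×10^6) = 1.51×10^-5 A.

1.51×10^-5 A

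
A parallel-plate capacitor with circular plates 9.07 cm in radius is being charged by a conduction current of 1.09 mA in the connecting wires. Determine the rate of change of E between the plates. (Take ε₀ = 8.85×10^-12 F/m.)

By continuity, I_d in the gap equals the 1.09 mA flowing in the wire.
Then dE/dt = I_d/(ε₀A) = 4.77×10^9 V/(m·s).

4.77×10^9 V/(m·s)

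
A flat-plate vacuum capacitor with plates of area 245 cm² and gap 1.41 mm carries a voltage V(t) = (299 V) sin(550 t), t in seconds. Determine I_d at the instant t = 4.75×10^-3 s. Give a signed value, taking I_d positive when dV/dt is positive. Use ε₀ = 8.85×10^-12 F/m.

dE/dt = (V₀ω/d)·cos(ωt) with ωt = 2.6125 rad: (299)(550)(-0.8633)/(1.41×10^-3) = -1.007×10^8 V/(m·s).
I_d = ε₀ A dE/dt = (8.85×10^-12)(0.0245)(-1.007×10^8) = -2.18×10^-5 A.

-2.18×10^-5 A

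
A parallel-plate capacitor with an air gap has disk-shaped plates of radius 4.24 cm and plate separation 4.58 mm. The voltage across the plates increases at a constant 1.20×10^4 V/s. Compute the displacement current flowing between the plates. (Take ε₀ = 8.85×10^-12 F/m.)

1.31×10^-7 A

C = ε₀A/d = (8.85×10^-12)(5.648×10^-3)/(4.58×10^-3) = 1.091×10^-11 F.
I_d = C dV/dt = (1.091×10^-11)(1.20×10^4) = 1.31×10^-7 A.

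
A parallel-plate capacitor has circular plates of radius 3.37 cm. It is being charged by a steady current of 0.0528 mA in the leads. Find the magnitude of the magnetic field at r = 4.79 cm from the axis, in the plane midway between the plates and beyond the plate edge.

2.20×10^-10 T

Between the plates the displacement current equals the wire current: I_d = 0.0528 mA = 5.28×10^-5 A.
With r > R the enclosed displacement current is the full I_d; B = μ₀ I_d / (2πr) = 2.20×10^-10 T.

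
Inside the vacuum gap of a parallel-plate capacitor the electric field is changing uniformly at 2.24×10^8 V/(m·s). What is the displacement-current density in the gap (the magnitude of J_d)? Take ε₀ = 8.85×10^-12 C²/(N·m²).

The displacement-current density is ε₀ ∂E/∂t = (8.85×10^-12)(2.24×10^8) = 1.98×10^-3 A/m².

1.98×10^-3 A/m²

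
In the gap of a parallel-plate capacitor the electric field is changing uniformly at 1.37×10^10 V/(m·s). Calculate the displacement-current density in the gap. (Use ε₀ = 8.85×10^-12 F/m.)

0.121 A/m²

The displacement-current density is ε₀ ∂E/∂t = (8.85×10^-12)(1.37×10^10) = 0.121 A/m².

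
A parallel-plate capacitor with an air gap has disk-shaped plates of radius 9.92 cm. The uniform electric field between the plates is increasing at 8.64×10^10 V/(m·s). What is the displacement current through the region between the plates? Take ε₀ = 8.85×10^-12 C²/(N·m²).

I_d = ε₀ A (dE/dt) = (8.85×10^-12)(0.03092 m²)(8.64×10^10) = 0.0236 A.

0.0236 A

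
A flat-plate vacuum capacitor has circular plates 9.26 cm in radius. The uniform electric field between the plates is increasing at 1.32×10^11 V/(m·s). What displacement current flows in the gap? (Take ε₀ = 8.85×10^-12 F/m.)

I_d = ε₀ A (dE/dt) = (8.85×10^-12)(0.02694 m²)(1.32×10^11) = 0.0315 A.

0.0315 A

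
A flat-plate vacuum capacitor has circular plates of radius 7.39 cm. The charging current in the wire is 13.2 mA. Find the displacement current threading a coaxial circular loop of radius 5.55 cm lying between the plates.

Between the plates the displacement current equals the wire current: I_d = 13.2 mA = 0.0132 A.
The field is uniform, so I_d,enc = I_d (r/R)² = (0.0132)(5.55/7.39)² = 7.45×10^-3 A.

7.45×10^-3 A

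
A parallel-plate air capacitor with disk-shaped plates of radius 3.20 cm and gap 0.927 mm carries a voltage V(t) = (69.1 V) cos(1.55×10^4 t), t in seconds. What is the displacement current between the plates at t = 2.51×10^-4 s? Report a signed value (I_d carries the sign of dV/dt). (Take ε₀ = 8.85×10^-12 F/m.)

dE/dt = (V₀ω/d)·−sin(ωt) with ωt = 3.8905 rad: (69.1)(1.55×10^4)(0.6808)/(9.27×10^-4) = 7.866×10^8 V/(m·s).
I_d = ε₀ A dE/dt = (8.85×10^-12)(3.217×10^-3)(7.866×10^8) = 2.24×10^-5 A.

2.24×10^-5 A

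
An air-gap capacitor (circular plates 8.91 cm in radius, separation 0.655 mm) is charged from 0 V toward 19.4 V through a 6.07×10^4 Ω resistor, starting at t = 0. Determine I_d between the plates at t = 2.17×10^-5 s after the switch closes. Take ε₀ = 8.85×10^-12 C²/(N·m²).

1.11×10^-4 A

C = ε₀A/d = (8.85×10^-12)(0.02494)/(6.55×10^-4) = 3.370×10^-10 F and τ = RC = 2.046×10^-5 s. I_d in the gap equals the RC charging current.
I_d(t) = (V₀/R) e^(−t/τ) = 3.196×10^-4 · e^(−1.061) = 1.11×10^-4 A.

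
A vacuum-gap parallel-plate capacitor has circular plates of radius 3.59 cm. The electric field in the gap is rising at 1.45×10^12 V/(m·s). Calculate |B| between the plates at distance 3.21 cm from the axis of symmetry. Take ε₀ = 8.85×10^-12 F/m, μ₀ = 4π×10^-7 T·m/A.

2.59×10^-7 T

Through the whole plate area (πR² = 4.049×10^-3 m²), I_d = ε₀ πR² dE/dt = 0.05196 A.
∮B·dl = μ₀ I_d,enc with I_d,enc = I_d r²/R² = 0.04154 A; so B = μ₀ I_d,enc/(2πr) = 2.59×10^-7 T.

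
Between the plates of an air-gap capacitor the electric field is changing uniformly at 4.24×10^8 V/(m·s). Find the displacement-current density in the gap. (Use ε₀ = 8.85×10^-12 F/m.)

J_d = ε₀ ∂E/∂t, so J_d = 3.75×10^-3 A/m².

3.75×10^-3 A/m²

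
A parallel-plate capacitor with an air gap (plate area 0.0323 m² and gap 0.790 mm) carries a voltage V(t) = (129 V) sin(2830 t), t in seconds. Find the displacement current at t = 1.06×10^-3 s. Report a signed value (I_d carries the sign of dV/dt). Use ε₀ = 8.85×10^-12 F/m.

C = ε₀A/d = (8.85×10^-12)(0.0323)/(7.90×10^-4) = 3.618×10^-10 F. dV/dt = V₀ω·cos(ωt); at ωt = 2.9998 rad this factor is -0.9900.
I_d = C dV/dt = (3.618×10^-10)(129)(2830)(-0.9900) = -1.31×10^-4 A.

-1.31×10^-4 A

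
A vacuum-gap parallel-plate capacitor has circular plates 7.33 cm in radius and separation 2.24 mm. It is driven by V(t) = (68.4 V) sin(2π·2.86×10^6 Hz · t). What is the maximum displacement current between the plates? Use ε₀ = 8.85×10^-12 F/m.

0.0820 A

(dE/dt)_max = V₀ω/d = 5.487×10^11 V/(m·s); ω = 2πf = 1.797×10^7 rad/s.
I_d,max = ε₀ A (dE/dt)_max = (8.85×10^-12)(0.01688)(5.487×10^11) = 0.0820 A.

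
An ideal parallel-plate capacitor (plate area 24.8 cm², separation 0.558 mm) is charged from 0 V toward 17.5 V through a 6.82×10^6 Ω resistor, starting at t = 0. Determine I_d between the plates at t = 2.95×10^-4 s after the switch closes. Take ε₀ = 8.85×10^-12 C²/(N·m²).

With C = ε₀A/d = (8.85×10^-12)(2.48×10^-3)/(5.58×10^-4) = 3.933×10^-11 F, the time constant is τ = RC = 2.682×10^-4 s, so t/τ = 1.100 and e^(−t/τ) = 0.3329.
I_d = I_cond = (V₀/R) e^(−t/τ) = (2.566×10^-6)(0.3329) = 8.54×10^-7 A.

8.54×10^-7 A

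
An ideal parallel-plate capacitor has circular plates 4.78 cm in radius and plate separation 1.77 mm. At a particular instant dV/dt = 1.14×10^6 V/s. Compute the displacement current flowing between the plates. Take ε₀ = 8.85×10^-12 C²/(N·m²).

The displacement current equals the charging current C dV/dt. With C = ε₀A/d = (8.85×10^-12)(7.178×10^-3)/(1.77×10^-3) = 3.589×10^-11 F, I_d = (3.589×10^-11)(1.14×10^6) = 4.09×10^-5 A.

4.09×10^-5 A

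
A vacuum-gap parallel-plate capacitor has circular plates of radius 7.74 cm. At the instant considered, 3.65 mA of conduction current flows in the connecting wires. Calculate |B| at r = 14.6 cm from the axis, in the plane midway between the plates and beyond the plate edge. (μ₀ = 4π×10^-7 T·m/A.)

5.00×10^-9 T

Between the plates the displacement current equals the wire current: I_d = 3.65 mA = 3.65×10^-3 A.
With r > R the enclosed displacement current is the full I_d; B = μ₀ I_d / (2πr) = 5.00×10^-9 T.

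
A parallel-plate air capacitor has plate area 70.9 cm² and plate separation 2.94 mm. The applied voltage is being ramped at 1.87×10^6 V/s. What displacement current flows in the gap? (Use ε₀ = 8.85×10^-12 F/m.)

3.99×10^-5 A

The field between the plates is E = V/d, so dE/dt = (1.87×10^6)/(2.94×10^-3 m) = 6.361×10^8 V/(m·s).
I_d = ε₀ A (dE/dt) = (8.85×10^-12)(7.09×10^-3)(6.361×10^8) = 3.99×10^-5 A.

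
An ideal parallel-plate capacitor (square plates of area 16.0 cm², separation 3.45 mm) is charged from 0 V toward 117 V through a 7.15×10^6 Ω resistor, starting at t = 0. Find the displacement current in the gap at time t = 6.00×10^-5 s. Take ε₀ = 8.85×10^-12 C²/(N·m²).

2.12×10^-6 A

C = ε₀A/d = (8.85×10^-12)(1.60×10^-3)/(3.45×10^-3) = 4.104×10^-12 F and τ = RC = 2.934×10^-5 s. I_d in the gap equals the RC charging current.
I_d(t) = (V₀/R) e^(−t/τ) = 1.636×10^-5 · e^(−2.045) = 2.12×10^-6 A.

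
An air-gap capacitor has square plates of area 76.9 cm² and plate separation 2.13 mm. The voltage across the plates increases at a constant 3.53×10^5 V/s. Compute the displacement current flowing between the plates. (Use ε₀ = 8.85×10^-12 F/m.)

1.13×10^-5 A

The displacement current equals the charging current C dV/dt. With C = ε₀A/d = (8.85×10^-12)(7.69×10^-3)/(2.13×10^-3) = 3.195×10^-11 F, I_d = (3.195×10^-11)(3.53×10^5) = 1.13×10^-5 A.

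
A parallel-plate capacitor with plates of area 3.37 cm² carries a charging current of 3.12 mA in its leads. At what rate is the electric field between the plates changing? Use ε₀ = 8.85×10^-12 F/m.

By continuity, I_d in the gap equals the 3.12 mA flowing in the wire.
Inverting I_d = ε₀ A dE/dt gives dE/dt = 3.12×10^-3 / (8.85×10^-12 · 3.37×10^-4) = 1.05×10^12 V/(m·s).

1.05×10^12 V/(m·s)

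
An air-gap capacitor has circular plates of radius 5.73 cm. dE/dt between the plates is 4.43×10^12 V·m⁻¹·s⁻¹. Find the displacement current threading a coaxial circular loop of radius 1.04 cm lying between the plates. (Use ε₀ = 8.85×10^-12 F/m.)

0.0133 A

Through the whole plate area (πR² = 0.01031 m²), I_d = ε₀ πR² dE/dt = 0.4042 A.
Through an area πr² the displacement current is I_d·(πr²/πR²) = I_d (r/R)² = 0.0133 A.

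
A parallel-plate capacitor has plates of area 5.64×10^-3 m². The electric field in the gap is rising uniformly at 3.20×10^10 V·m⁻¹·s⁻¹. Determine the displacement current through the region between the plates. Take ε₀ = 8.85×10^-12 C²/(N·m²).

1.60×10^-3 A

The displacement current is ε₀ times dΦ_E/dt = ε₀ A dE/dt = (8.85×10^-12)(5.64×10^-3)(3.20×10^10) = 1.60×10^-3 A.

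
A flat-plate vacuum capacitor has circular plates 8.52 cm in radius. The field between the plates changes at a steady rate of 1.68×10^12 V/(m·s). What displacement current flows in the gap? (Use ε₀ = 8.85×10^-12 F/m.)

0.339 A

The displacement current is ε₀ times dΦ_E/dt = ε₀ A dE/dt = (8.85×10^-12)(0.02280)(1.68×10^12) = 0.339 A.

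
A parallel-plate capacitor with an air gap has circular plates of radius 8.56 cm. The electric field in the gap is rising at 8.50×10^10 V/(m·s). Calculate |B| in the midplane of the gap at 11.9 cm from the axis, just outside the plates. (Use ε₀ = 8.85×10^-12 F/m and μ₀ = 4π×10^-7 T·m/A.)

2.91×10^-8 T

Through the whole plate area (πR² = 0.02302 m²), I_d = ε₀ πR² dE/dt = 0.01732 A.
With r > R the enclosed displacement current is the full I_d; B = μ₀ I_d / (2πr) = 2.91×10^-8 T.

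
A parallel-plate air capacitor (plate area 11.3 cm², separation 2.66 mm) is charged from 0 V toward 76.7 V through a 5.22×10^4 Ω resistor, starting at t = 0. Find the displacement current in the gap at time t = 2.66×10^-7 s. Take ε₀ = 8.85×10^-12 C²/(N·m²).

3.79×10^-4 A

C = ε₀A/d = (8.85×10^-12)(1.13×10^-3)/(2.66×10^-3) = 3.760×10^-12 F and τ = RC = 1.963×10^-7 s. I_d in the gap equals the RC charging current.
I_d(t) = (V₀/R) e^(−t/τ) = 1.469×10^-3 · e^(−1.355) = 3.79×10^-4 A.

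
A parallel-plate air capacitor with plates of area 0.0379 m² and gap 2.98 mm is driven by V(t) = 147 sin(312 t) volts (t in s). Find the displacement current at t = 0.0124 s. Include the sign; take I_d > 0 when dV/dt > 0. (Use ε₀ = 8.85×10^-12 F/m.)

C = ε₀A/d = (8.85×10^-12)(0.0379)/(2.98×10^-3) = 1.126×10^-10 F. dV/dt = V₀ω·cos(ωt); at ωt = 3.8688 rad this factor is -0.7470.
I_d = C dV/dt = (1.126×10^-10)(147)(312)(-0.7470) = -3.86×10^-6 A.

-3.86×10^-6 A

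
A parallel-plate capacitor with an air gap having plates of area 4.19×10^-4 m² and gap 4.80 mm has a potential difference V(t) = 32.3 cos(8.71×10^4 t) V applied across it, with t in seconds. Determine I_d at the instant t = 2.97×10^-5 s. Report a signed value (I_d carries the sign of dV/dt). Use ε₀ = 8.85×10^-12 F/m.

C = ε₀A/d = (8.85×10^-12)(4.19×10^-4)/(4.80×10^-3) = 7.725×10^-13 F. dV/dt = V₀ω·−sin(ωt); at ωt = 2.58687 rad this factor is -0.5267.
I_d = C dV/dt = (7.725×10^-13)(32.3)(8.71×10^4)(-0.5267) = -1.14×10^-6 A.

-1.14×10^-6 A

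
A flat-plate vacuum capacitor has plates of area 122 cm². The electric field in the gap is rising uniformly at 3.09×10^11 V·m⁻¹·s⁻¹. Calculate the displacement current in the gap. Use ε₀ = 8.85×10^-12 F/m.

I_d = ε₀ A (dE/dt) = (8.85×10^-12)(0.0122 m²)(3.09×10^11) = 0.0334 A.

0.0334 A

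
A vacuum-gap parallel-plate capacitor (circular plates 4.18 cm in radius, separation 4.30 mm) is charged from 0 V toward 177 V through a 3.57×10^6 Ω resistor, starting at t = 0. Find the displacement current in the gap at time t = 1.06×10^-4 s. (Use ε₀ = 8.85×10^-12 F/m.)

C = ε₀A/d = (8.85×10^-12)(5.489×10^-3)/(4.30×10^-3) = 1.130×10^-11 F, so τ = RC = 4.034×10^-5 s.
The conduction current is I(t) = (V₀/R) e^(−t/τ), and the displacement current between the plates equals it.
t/τ = 2.628; I_d = (177/3.57×10^6) · e^(−2.628) = (4.958×10^-5)(0.07222) = 3.58×10^-6 A.

3.58×10^-6 A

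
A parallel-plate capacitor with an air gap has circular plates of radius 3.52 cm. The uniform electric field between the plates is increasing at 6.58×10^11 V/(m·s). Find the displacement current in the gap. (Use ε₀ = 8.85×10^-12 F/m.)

The displacement current is ε₀ times dΦ_E/dt = ε₀ A dE/dt = (8.85×10^-12)(3.893×10^-3)(6.58×10^11) = 0.0227 A.

0.0227 A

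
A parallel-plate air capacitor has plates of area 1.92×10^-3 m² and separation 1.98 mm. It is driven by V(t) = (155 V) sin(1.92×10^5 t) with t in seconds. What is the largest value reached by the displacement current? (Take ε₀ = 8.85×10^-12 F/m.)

(dE/dt)_max = V₀ω/d = 1.503×10^10 V/(m·s); ω = 1.92×10^5 rad/s.
I_d,max = ε₀ A (dE/dt)_max = (8.85×10^-12)(1.92×10^-3)(1.503×10^10) = 2.55×10^-4 A.

2.55×10^-4 A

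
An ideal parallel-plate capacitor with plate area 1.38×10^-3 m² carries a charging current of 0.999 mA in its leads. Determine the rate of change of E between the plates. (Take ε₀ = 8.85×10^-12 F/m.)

By continuity, I_d in the gap equals the 0.999 mA flowing in the wire.
Since I_d = ε₀ A dE/dt, dE/dt = I_d/(ε₀A) = (9.99×10^-4)/((8.85×10^-12)(1.38×10^-3)) = 8.18×10^10 V/(m·s).

8.18×10^10 V/(m·s)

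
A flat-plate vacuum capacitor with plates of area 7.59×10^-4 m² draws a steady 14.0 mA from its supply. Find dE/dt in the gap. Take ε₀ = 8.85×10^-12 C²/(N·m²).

By continuity, I_d in the gap equals the 14.0 mA flowing in the wire.
Inverting I_d = ε₀ A dE/dt gives dE/dt = 0.0140 / (8.85×10^-12 · 7.59×10^-4) = 2.08×10^12 V/(m·s).

2.08×10^12 V/(m·s)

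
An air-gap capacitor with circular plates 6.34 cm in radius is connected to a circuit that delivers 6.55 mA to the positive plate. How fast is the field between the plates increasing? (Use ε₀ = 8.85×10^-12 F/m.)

Charge continuity gives I_d = I = 6.55×10^-3 A between the plates.
Since I_d = ε₀ A dE/dt, dE/dt = I_d/(ε₀A) = (6.55×10^-3)/((8.85×10^-12)(0.01263)) = 5.86×10^10 V/(m·s).

5.86×10^10 V/(m·s)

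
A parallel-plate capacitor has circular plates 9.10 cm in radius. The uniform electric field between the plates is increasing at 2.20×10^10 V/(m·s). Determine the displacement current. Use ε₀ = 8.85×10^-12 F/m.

The displacement current is ε₀ times dΦ_E/dt = ε₀ A dE/dt = (8.85×10^-12)(0.02602)(2.20×10^10) = 5.07×10^-3 A.

5.07×10^-3 A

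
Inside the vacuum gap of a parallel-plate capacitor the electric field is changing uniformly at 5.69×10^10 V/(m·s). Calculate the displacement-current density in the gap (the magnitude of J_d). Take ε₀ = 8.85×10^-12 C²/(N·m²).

J_d = ε₀ dE/dt = (8.85×10^-12)(5.69×10^10) = 0.504 A/m².

0.504 A/m²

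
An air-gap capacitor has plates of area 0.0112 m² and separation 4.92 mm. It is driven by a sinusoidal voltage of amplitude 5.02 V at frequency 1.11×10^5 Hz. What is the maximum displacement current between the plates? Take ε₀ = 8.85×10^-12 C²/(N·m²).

7.05×10^-5 A

(dE/dt)_max = V₀ω/d = 7.116×10^8 V/(m·s); ω = 2πf = 6.974×10^5 rad/s.
I_d,max = ε₀ A (dE/dt)_max = (8.85×10^-12)(0.0112)(7.116×10^8) = 7.05×10^-5 A.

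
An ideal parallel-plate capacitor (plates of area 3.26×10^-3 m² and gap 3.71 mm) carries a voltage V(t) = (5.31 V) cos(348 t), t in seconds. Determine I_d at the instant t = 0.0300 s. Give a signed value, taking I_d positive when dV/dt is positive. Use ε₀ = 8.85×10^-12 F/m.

dV/dt = (5.31)(348)·−sin(10.44) = 1570 V/s.
I_d = C dV/dt with C = ε₀A/d = (8.85×10^-12)(3.26×10^-3)/(3.71×10^-3) = 7.777×10^-12 F, so I_d = (7.777×10^-12)(1570) = 1.22×10^-8 A.

1.22×10^-8 A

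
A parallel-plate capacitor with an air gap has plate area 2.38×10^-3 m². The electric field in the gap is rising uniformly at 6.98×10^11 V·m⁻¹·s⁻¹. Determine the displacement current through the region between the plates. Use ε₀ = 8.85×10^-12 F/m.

With a uniform field, Φ_E = EA, so I_d = ε₀ A dE/dt = 0.0147 A.

0.0147 A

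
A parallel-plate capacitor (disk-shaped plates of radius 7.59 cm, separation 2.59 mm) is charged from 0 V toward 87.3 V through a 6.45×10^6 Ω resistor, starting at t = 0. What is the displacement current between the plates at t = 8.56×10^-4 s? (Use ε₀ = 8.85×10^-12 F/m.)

1.58×10^-6 A

With C = ε₀A/d = (8.85×10^-12)(0.01810)/(2.59×10^-3) = 6.185×10^-11 F, the time constant is τ = RC = 3.989×10^-4 s, so t/τ = 2.146 and e^(−t/τ) = 0.1170.
I_d = I_cond = (V₀/R) e^(−t/τ) = (1.353×10^-5)(0.1170) = 1.58×10^-6 A.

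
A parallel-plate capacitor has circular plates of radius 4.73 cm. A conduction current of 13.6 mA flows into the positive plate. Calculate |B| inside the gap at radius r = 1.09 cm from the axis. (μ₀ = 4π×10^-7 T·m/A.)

1.33×10^-8 T

Between the plates the displacement current equals the wire current: I_d = 13.6 mA = 0.0136 A.
∮B·dl = μ₀ I_d,enc with I_d,enc = I_d r²/R² = 7.222×10^-4 A; so B = μ₀ I_d,enc/(2πr) = 1.33×10^-8 T.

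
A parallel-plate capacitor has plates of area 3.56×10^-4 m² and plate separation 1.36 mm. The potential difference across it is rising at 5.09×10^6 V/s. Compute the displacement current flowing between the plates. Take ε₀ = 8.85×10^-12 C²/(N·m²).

1.18×10^-5 A

C = ε₀A/d = (8.85×10^-12)(3.56×10^-4)/(1.36×10^-3) = 2.317×10^-12 F.
I_d = C dV/dt = (2.317×10^-12)(5.09×10^6) = 1.18×10^-5 A.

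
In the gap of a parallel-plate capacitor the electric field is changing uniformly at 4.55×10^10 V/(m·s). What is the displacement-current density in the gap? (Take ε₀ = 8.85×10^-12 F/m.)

0.403 A/m²

The displacement-current density is ε₀ ∂E/∂t = (8.85×10^-12)(4.55×10^10) = 0.403 A/m².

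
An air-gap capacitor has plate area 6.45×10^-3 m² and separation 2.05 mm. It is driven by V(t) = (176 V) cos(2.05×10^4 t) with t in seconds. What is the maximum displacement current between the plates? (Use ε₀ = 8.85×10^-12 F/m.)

The displacement current equals the conduction current C dV/dt, which peaks at C V₀ ω.
With C = ε₀A/d = (8.85×10^-12)(6.45×10^-3)/(2.05×10^-3) = 2.785×10^-11 F and ω = 2.05×10^4 rad/s, I_d,max = (2.785×10^-11)(176)(2.05×10^4) = 1.00×10^-4 A.

1.00×10^-4 A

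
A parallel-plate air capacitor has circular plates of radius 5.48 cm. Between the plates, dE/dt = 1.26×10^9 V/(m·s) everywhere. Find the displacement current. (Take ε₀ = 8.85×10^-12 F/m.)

I_d = ε₀ A (dE/dt) = (8.85×10^-12)(9.434×10^-3 m²)(1.26×10^9) = 1.05×10^-4 A.

1.05×10^-4 A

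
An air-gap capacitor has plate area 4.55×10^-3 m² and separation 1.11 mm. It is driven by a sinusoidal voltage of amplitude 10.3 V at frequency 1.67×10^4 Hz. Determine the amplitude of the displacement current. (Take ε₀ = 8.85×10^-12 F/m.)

C = ε₀A/d = (8.85×10^-12)(4.55×10^-3)/(1.11×10^-3) = 3.628×10^-11 F; ω = 2πf = 1.049×10^5 rad/s.
I_d = C dV/dt, so |I_d|_max = C V₀ ω = (3.628×10^-11)(10.3)(1.049×10^5) = 3.92×10^-5 A.

3.92×10^-5 A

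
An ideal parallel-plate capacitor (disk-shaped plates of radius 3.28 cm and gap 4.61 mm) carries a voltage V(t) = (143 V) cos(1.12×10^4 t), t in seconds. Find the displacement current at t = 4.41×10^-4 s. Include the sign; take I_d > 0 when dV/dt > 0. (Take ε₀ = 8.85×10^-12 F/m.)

1.01×10^-5 A

dV/dt = (143)(1.12×10^4)·−sin(4.9392) = 1.561×10^6 V/s.
I_d = C dV/dt with C = ε₀A/d = (8.85×10^-12)(3.380×10^-3)/(4.61×10^-3) = 6.489×10^-12 F, so I_d = (6.489×10^-12)(1.561×10^6) = 1.01×10^-5 A.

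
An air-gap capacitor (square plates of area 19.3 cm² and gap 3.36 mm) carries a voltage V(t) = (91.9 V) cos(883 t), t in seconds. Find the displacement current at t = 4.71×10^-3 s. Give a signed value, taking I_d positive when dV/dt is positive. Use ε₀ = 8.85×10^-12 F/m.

C = ε₀A/d = (8.85×10^-12)(1.93×10^-3)/(3.36×10^-3) = 5.083×10^-12 F. dV/dt = V₀ω·−sin(ωt); at ωt = 4.15893 rad this factor is 0.8507.
I_d = C dV/dt = (5.083×10^-12)(91.9)(883)(0.8507) = 3.51×10^-7 A.

3.51×10^-7 A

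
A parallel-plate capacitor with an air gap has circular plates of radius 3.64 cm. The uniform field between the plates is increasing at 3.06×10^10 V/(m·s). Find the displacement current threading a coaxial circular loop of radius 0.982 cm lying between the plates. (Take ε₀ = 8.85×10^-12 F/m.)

8.20×10^-5 A

I_d = ε₀ dΦ_E/dt = ε₀ πR² (dE/dt) = (8.85×10^-12)(4.162×10^-3)(3.06×10^10) = 1.127×10^-3 A through the full plate area.
Since J_d is uniform, the enclosed fraction is (r/R)² = 0.07278, giving I_d,enc = 8.20×10^-5 A.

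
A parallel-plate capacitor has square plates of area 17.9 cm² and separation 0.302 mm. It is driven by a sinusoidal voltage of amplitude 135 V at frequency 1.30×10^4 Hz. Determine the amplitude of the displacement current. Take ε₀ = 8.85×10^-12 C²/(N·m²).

5.78×10^-4 A

C = ε₀A/d = (8.85×10^-12)(1.79×10^-3)/(3.02×10^-4) = 5.246×10^-11 F; ω = 2πf = 8.168×10^4 rad/s.
I_d = C dV/dt, so |I_d|_max = C V₀ ω = (5.246×10^-11)(135)(8.168×10^4) = 5.78×10^-4 A.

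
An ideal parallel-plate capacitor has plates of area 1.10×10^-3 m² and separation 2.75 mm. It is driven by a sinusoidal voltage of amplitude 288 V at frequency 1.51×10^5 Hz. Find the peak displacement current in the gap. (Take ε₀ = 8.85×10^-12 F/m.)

C = ε₀A/d = (8.85×10^-12)(1.10×10^-3)/(2.75×10^-3) = 3.540×10^-12 F; ω = 2πf = 9.488×10^5 rad/s.
I_d = C dV/dt, so |I_d|_max = C V₀ ω = (3.540×10^-12)(288)(9.488×10^5) = 9.67×10^-4 A.

9.67×10^-4 A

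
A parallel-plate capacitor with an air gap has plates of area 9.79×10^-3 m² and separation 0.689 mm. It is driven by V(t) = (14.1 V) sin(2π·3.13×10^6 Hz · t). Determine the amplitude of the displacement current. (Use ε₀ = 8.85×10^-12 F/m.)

0.0349 A

C = ε₀A/d = (8.85×10^-12)(9.79×10^-3)/(6.89×10^-4) = 1.257×10^-10 F; ω = 2πf = 1.967×10^7 rad/s.
I_d = C dV/dt, so |I_d|_max = C V₀ ω = (1.257×10^-10)(14.1)(1.967×10^7) = 0.0349 A.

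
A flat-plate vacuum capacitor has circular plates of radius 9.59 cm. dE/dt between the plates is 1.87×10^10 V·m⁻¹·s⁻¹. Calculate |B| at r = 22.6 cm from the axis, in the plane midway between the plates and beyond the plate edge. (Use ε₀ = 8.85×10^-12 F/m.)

4.23×10^-9 T

Through the whole plate area (πR² = 0.02889 m²), I_d = ε₀ πR² dE/dt = 4.781×10^-3 A.
For r ≥ R the full I_d is enclosed: B = μ₀ I_d/(2πr) = (4π×10^-7)(4.781×10^-3)/(2π·0.226) = 4.23×10^-9 T.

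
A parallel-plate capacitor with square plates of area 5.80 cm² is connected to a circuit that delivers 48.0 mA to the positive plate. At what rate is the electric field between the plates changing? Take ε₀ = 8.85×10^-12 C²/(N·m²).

Charge continuity gives I_d = I = 0.0480 A between the plates.
Since I_d = ε₀ A dE/dt, dE/dt = I_d/(ε₀A) = (0.0480)/((8.85×10^-12)(5.80×10^-4)) = 9.35×10^12 V/(m·s).

9.35×10^12 V/(m·s)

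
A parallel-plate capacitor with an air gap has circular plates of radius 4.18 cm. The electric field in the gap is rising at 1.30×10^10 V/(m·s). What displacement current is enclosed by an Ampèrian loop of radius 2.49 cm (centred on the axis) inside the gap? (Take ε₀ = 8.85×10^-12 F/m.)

Through the whole plate area (πR² = 5.489×10^-3 m²), I_d = ε₀ πR² dE/dt = 6.315×10^-4 A.
Since J_d is uniform, the enclosed fraction is (r/R)² = 0.3549, giving I_d,enc = 2.24×10^-4 A.

2.24×10^-4 A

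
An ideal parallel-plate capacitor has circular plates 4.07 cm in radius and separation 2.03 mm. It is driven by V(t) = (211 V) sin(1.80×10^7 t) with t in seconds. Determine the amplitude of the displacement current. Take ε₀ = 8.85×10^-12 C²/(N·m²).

0.0862 A

(dE/dt)_max = V₀ω/d = 1.871×10^12 V/(m·s); ω = 1.80×10^7 rad/s.
I_d,max = ε₀ A (dE/dt)_max = (8.85×10^-12)(5.204×10^-3)(1.871×10^12) = 0.0862 A.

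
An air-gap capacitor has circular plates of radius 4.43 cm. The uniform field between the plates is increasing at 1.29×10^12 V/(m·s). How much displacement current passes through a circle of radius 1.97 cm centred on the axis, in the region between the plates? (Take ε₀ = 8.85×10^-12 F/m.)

0.0139 A

Through the whole plate area (πR² = 6.165×10^-3 m²), I_d = ε₀ πR² dE/dt = 0.07038 A.
Through an area πr² the displacement current is I_d·(πr²/πR²) = I_d (r/R)² = 0.0139 A.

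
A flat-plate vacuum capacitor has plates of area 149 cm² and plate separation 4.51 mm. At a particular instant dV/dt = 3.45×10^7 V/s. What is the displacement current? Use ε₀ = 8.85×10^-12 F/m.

E = V/d so dE/dt = (dV/dt)/d = 7.650×10^9 V/(m·s), and I_d = ε₀ A dE/dt = (8.85×10^-12)(0.0149)(7.650×10^9) = 1.01×10^-3 A.

1.01×10^-3 A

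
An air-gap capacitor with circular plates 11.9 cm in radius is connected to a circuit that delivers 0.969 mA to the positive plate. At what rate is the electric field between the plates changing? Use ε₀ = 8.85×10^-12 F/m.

2.46×10^9 V/(m·s)

By continuity, I_d in the gap equals the 0.969 mA flowing in the wire.
Then dE/dt = I_d/(ε₀A) = 2.46×10^9 V/(m·s).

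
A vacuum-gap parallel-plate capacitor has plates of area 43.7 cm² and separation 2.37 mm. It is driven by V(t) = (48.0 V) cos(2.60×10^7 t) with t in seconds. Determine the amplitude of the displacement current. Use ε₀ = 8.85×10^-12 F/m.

0.0204 A

(dE/dt)_max = V₀ω/d = 5.266×10^11 V/(m·s); ω = 2.60×10^7 rad/s.
I_d,max = ε₀ A (dE/dt)_max = (8.85×10^-12)(4.37×10^-3)(5.266×10^11) = 0.0204 A.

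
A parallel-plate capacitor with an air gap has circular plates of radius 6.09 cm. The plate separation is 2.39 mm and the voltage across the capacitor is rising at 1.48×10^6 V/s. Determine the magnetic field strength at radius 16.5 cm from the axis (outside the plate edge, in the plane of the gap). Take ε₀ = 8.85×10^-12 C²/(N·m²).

7.74×10^-11 T

dE/dt = (dV/dt)/d = 6.192×10^8 V/(m·s); I_d = ε₀(πR²)(dE/dt) = (8.85×10^-12)(0.01165)(6.192×10^8) = 6.384×10^-5 A.
With r > R the enclosed displacement current is the full I_d; B = μ₀ I_d / (2πr) = 7.74×10^-11 T.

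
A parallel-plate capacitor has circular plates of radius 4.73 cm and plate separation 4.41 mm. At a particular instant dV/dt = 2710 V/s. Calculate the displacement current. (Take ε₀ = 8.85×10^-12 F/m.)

The field between the plates is E = V/d, so dE/dt = (2710)/(4.41×10^-3 m) = 6.145×10^5 V/(m·s).
I_d = ε₀ A (dE/dt) = (8.85×10^-12)(7.029×10^-3)(6.145×10^5) = 3.82×10^-8 A.

3.82×10^-8 A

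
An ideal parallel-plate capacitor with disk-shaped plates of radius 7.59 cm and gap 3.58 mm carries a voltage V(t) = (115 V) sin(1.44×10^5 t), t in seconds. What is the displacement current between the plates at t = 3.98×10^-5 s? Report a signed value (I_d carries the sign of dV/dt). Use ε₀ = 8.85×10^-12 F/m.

6.31×10^-4 A

dV/dt = (115)(1.44×10^5)·cos(5.7312) = 1.410×10^7 V/s.
I_d = C dV/dt with C = ε₀A/d = (8.85×10^-12)(0.01810)/(3.58×10^-3) = 4.474×10^-11 F, so I_d = (4.474×10^-11)(1.410×10^7) = 6.31×10^-4 A.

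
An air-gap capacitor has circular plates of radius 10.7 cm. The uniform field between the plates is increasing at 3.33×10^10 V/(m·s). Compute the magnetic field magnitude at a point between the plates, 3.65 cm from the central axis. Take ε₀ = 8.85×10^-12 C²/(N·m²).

6.76×10^-9 T

I_d = ε₀ dΦ_E/dt = ε₀ πR² (dE/dt) = (8.85×10^-12)(0.03597)(3.33×10^10) = 0.01060 A through the full plate area.
For r < R the Ampère–Maxwell law gives B(2πr) = μ₀ I_d (r²/R²), so B = μ₀ I_d r/(2πR²) = (4π×10^-7)(0.01060)(0.0365)/(2π·0.107²) = 6.76×10^-9 T.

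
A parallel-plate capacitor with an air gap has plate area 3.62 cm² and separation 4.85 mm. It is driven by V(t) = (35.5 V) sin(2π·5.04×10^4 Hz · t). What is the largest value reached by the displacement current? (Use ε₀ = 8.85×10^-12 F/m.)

7.43×10^-6 A

C = ε₀A/d = (8.85×10^-12)(3.62×10^-4)/(4.85×10^-3) = 6.606×10^-13 F; ω = 2πf = 3.167×10^5 rad/s.
I_d = C dV/dt, so |I_d|_max = C V₀ ω = (6.606×10^-13)(35.5)(3.167×10^5) = 7.43×10^-6 A.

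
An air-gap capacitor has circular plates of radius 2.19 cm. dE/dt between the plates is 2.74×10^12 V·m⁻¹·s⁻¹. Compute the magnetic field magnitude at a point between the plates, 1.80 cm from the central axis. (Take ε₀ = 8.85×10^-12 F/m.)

2.74×10^-7 T

Total displacement current: I_d = ε₀(πR²)(dE/dt) = (8.85×10^-12)(1.507×10^-3)(2.74×10^12) = 0.03654 A.
∮B·dl = μ₀ I_d,enc with I_d,enc = I_d r²/R² = 0.02468 A; so B = μ₀ I_d,enc/(2πr) = 2.74×10^-7 T.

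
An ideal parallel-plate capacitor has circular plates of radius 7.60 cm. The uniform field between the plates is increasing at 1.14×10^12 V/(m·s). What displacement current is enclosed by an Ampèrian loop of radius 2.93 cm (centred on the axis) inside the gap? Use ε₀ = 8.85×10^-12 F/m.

Total displacement current: I_d = ε₀(πR²)(dE/dt) = (8.85×10^-12)(0.01815)(1.14×10^12) = 0.1831 A.
The field is uniform, so I_d,enc = I_d (r/R)² = (0.1831)(2.93/7.60)² = 0.0272 A.

0.0272 A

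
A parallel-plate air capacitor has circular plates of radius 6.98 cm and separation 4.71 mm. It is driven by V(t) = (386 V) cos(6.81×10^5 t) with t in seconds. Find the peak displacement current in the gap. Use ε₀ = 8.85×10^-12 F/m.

(dE/dt)_max = V₀ω/d = 5.581×10^10 V/(m·s); ω = 6.81×10^5 rad/s.
I_d,max = ε₀ A (dE/dt)_max = (8.85×10^-12)(0.01531)(5.581×10^10) = 7.56×10^-3 A.

7.56×10^-3 A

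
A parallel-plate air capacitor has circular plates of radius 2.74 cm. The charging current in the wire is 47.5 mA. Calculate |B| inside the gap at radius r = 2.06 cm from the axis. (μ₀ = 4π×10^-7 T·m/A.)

2.61×10^-7 T

No conduction current crosses the gap, so I_d there equals the 0.0475 A in the leads.
An Ampèrian loop of radius r encloses a fraction (r/R)² of I_d. Then B·2πr = μ₀ I_d (r/R)², giving B = μ₀ I_d r/(2πR²) = 2.61×10^-7 T.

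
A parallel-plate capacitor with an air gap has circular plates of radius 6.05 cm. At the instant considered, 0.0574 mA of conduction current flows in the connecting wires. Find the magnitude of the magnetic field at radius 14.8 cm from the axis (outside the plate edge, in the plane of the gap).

7.76×10^-11 T

By continuity the displacement current in the gap matches the conduction current: I_d = 5.74×10^-5 A.
For r ≥ R the full I_d is enclosed: B = μ₀ I_d/(2πr) = (4π×10^-7)(5.74×10^-5)/(2π·0.148) = 7.76×10^-11 T.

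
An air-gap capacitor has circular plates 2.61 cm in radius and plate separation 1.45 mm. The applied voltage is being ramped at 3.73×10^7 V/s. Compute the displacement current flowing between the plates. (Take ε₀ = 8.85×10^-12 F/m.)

4.87×10^-4 A

E = V/d so dE/dt = (dV/dt)/d = 2.572×10^10 V/(m·s), and I_d = ε₀ A dE/dt = (8.85×10^-12)(2.140×10^-3)(2.572×10^10) = 4.87×10^-4 A.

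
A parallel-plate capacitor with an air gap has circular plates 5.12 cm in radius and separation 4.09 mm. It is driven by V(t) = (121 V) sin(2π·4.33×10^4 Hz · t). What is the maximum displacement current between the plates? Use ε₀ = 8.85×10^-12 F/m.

C = ε₀A/d = (8.85×10^-12)(8.235×10^-3)/(4.09×10^-3) = 1.782×10^-11 F; ω = 2πf = 2.721×10^5 rad/s.
I_d = C dV/dt, so |I_d|_max = C V₀ ω = (1.782×10^-11)(121)(2.721×10^5) = 5.87×10^-4 A.

5.87×10^-4 A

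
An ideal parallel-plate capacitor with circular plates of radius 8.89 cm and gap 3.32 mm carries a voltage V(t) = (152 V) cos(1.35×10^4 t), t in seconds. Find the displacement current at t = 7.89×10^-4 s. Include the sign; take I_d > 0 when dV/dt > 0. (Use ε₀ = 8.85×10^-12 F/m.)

dE/dt = (V₀ω/d)·−sin(ωt) with ωt = 10.6515 rad: (152)(1.35×10^4)(0.9414)/(3.32×10^-3) = 5.819×10^8 V/(m·s).
I_d = ε₀ A dE/dt = (8.85×10^-12)(0.02483)(5.819×10^8) = 1.28×10^-4 A.

1.28×10^-4 A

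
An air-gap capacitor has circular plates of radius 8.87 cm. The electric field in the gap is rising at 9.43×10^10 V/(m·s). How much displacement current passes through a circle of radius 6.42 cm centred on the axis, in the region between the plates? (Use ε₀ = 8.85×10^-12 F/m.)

0.0108 A

I_d = ε₀ dΦ_E/dt = ε₀ πR² (dE/dt) = (8.85×10^-12)(0.02472)(9.43×10^10) = 0.02063 A through the full plate area.
Through an area πr² the displacement current is I_d·(πr²/πR²) = I_d (r/R)² = 0.0108 A.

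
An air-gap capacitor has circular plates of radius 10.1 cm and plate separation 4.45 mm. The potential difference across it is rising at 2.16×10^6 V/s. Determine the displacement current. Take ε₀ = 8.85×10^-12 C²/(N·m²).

1.38×10^-4 A

The displacement current equals the charging current C dV/dt. With C = ε₀A/d = (8.85×10^-12)(0.03205)/(4.45×10^-3) = 6.374×10^-11 F, I_d = (6.374×10^-11)(2.16×10^6) = 1.38×10^-4 A.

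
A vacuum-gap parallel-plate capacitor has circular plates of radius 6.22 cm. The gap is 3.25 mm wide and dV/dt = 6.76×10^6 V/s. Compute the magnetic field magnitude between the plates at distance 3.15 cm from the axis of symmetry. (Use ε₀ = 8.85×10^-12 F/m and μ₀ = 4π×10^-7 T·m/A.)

I_d = C dV/dt with C = ε₀πR²/d = 3.309×10^-11 F, so I_d = (3.309×10^-11)(6.76×10^6) = 2.237×10^-4 A.
For r < R the Ampère–Maxwell law gives B(2πr) = μ₀ I_d (r²/R²), so B = μ₀ I_d r/(2πR²) = (4π×10^-7)(2.237×10^-4)(0.0315)/(2π·0.0622²) = 3.64×10^-10 T.

3.64×10^-10 T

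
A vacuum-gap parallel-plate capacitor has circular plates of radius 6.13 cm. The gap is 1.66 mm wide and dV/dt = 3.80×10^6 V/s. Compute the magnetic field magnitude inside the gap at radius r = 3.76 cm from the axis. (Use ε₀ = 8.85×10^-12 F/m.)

dE/dt = (dV/dt)/d = 2.289×10^9 V/(m·s); I_d = ε₀(πR²)(dE/dt) = (8.85×10^-12)(0.01181)(2.289×10^9) = 2.392×10^-4 A.
For r < R the Ampère–Maxwell law gives B(2πr) = μ₀ I_d (r²/R²), so B = μ₀ I_d r/(2πR²) = (4π×10^-7)(2.392×10^-4)(0.0376)/(2π·0.0613²) = 4.79×10^-10 T.

4.79×10^-10 T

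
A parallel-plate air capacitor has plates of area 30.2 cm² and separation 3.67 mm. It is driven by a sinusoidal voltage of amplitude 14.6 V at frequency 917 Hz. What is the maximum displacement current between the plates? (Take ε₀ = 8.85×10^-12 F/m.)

The displacement current equals the conduction current C dV/dt, which peaks at C V₀ ω.
With C = ε₀A/d = (8.85×10^-12)(3.02×10^-3)/(3.67×10^-3) = 7.283×10^-12 F and ω = 2πf = 5762 rad/s, I_d,max = (7.283×10^-12)(14.6)(5762) = 6.13×10^-7 A.

6.13×10^-7 A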